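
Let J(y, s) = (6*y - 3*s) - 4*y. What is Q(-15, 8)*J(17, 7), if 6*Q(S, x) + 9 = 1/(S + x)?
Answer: -416/21 ≈ -19.810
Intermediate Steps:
Q(S, x) = -3/2 + 1/(6*(S + x))
J(y, s) = -3*s + 2*y (J(y, s) = (-3*s + 6*y) - 4*y = -3*s + 2*y)
Q(-15, 8)*J(17, 7) = ((1 - 9*(-15) - 9*8)/(6*(-15 + 8)))*(-3*7 + 2*17) = ((1/6)*(1 + 135 - 72)/(-7))*(-21 + 34) = ((1/6)*(-1/7)*64)*13 = -32/21*13 = -416/21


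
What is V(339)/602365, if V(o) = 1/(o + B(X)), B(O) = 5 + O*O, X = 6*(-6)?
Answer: 1/987878600 ≈ 1.0123e-9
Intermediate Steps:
X = -36
B(O) = 5 + O²
V(o) = 1/(1301 + o) (V(o) = 1/(o + (5 + (-36)²)) = 1/(o + (5 + 1296)) = 1/(o + 1301) = 1/(1301 + o))
V(339)/602365 = 1/((1301 + 339)*602365) = (1/602365)/1640 = (1/1640)*(1/602365) = 1/987878600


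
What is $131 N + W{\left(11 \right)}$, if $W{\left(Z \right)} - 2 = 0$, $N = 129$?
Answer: $16901$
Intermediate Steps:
$W{\left(Z \right)} = 2$ ($W{\left(Z \right)} = 2 + 0 = 2$)
$131 N + W{\left(11 \right)} = 131 \cdot 129 + 2 = 16899 + 2 = 16901$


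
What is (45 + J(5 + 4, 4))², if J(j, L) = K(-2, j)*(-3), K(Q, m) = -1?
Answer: 2304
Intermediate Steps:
J(j, L) = 3 (J(j, L) = -1*(-3) = 3)
(45 + J(5 + 4, 4))² = (45 + 3)² = 48² = 2304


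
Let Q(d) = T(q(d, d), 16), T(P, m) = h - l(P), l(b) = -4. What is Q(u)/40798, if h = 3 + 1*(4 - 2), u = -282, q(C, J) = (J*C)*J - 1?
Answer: 9/40798 ≈ 0.00022060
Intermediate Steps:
q(C, J) = -1 + C*J² (q(C, J) = (C*J)*J - 1 = C*J² - 1 = -1 + C*J²)
h = 5 (h = 3 + 1*2 = 3 + 2 = 5)
T(P, m) = 9 (T(P, m) = 5 - 1*(-4) = 5 + 4 = 9)
Q(d) = 9
Q(u)/40798 = 9/40798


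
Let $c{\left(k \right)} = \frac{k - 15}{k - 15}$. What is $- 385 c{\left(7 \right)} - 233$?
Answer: $-618$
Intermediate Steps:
$c{\left(k \right)} = 1$ ($c{\left(k \right)} = \frac{-15 + k}{-15 + k} = 1$)
$- 385 c{\left(7 \right)} - 233 = \left(-385\right) 1 - 233 = -385 - 233 = -618$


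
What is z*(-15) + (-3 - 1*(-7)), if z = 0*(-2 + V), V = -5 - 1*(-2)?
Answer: 4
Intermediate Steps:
V = -3 (V = -5 + 2 = -3)
z = 0 (z = 0*(-2 - 3) = 0*(-5) = 0)
z*(-15) + (-3 - 1*(-7)) = 0*(-15) + (-3 - 1*(-7)) = 0 + (-3 + 7) = 0 + 4 = 4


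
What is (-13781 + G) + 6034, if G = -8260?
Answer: -16007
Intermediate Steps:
(-13781 + G) + 6034 = (-13781 - 8260) + 6034 = -22041 + 6034 = -16007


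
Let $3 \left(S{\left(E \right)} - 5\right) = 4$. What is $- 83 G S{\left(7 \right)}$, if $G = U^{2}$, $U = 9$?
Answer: $-42579$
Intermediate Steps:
$S{\left(E \right)} = \frac{19}{3}$ ($S{\left(E \right)} = 5 + \frac{1}{3} \cdot 4 = 5 + \frac{4}{3} = \frac{19}{3}$)
$G = 81$ ($G = 9^{2} = 81$)
$- 83 G S{\left(7 \right)} = \left(-83\right) 81 \cdot \frac{19}{3} = \left(-6723\right) \frac{19}{3} = -42579$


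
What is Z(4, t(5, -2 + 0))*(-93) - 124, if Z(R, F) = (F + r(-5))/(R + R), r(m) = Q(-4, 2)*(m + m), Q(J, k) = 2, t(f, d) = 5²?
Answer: -1457/8 ≈ -182.13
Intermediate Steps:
t(f, d) = 25
r(m) = 4*m (r(m) = 2*(m + m) = 2*(2*m) = 4*m)
Z(R, F) = (-20 + F)/(2*R) (Z(R, F) = (F + 4*(-5))/(R + R) = (F - 20)/((2*R)) = (-20 + F)*(1/(2*R)) = (-20 + F)/(2*R))
Z(4, t(5, -2 + 0))*(-93) - 124 = ((½)*(-20 + 25)/4)*(-93) - 124 = ((½)*(¼)*5)*(-93) - 124 = (5/8)*(-93) - 124 = -465/8 - 124 = -1457/8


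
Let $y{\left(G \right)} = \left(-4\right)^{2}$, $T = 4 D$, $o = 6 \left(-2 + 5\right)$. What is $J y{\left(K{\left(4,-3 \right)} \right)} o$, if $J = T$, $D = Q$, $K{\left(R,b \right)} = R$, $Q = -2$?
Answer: $-2304$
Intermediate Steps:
$D = -2$
$o = 18$ ($o = 6 \cdot 3 = 18$)
$T = -8$ ($T = 4 \left(-2\right) = -8$)
$J = -8$
$y{\left(G \right)} = 16$
$J y{\left(K{\left(4,-3 \right)} \right)} o = \left(-8\right) 16 \cdot 18 = \left(-128\right) 18 = -2304$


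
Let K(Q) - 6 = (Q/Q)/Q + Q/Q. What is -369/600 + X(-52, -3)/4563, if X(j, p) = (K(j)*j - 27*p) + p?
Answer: -206083/304200 ≈ -0.67746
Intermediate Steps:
K(Q) = 7 + 1/Q (K(Q) = 6 + ((Q/Q)/Q + Q/Q) = 6 + (1/Q + 1) = 6 + (1 + 1/Q) = 7 + 1/Q)
X(j, p) = -26*p + j*(7 + 1/j) (X(j, p) = ((7 + 1/j)*j - 27*p) + p = (j*(7 + 1/j) - 27*p) + p = (-27*p + j*(7 + 1/j)) + p = -26*p + j*(7 + 1/j))
-369/600 + X(-52, -3)/4563 = -369/600 + (1 - 26*(-3) + 7*(-52))/4563 = -369*1/600 + (1 + 78 - 364)*(1/4563) = -123/200 - 285*1/4563 = -123/200 - 95/1521 = -206083/304200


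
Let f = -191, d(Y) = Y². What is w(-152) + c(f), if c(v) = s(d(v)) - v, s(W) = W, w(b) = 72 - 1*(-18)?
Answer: 36762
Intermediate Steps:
w(b) = 90 (w(b) = 72 + 18 = 90)
c(v) = v² - v
w(-152) + c(f) = 90 - 191*(-1 - 191) = 90 - 191*(-192) = 90 + 36672 = 36762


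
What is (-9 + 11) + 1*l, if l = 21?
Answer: 23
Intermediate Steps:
(-9 + 11) + 1*l = (-9 + 11) + 1*21 = 2 + 21 = 23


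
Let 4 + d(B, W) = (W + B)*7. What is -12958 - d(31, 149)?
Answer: -14214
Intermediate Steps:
d(B, W) = -4 + 7*B + 7*W (d(B, W) = -4 + (W + B)*7 = -4 + (B + W)*7 = -4 + (7*B + 7*W) = -4 + 7*B + 7*W)
-12958 - d(31, 149) = -12958 - (-4 + 7*31 + 7*149) = -12958 - (-4 + 217 + 1043) = -12958 - 1*1256 = -12958 - 1256 = -14214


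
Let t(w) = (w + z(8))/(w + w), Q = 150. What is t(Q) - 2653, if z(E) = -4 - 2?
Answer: -66313/25 ≈ -2652.5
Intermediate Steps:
z(E) = -6
t(w) = (-6 + w)/(2*w) (t(w) = (w - 6)/(w + w) = (-6 + w)/((2*w)) = (-6 + w)*(1/(2*w)) = (-6 + w)/(2*w))
t(Q) - 2653 = (½)*(-6 + 150)/150 - 2653 = (½)*(1/150)*144 - 2653 = 12/25 - 2653 = -66313/25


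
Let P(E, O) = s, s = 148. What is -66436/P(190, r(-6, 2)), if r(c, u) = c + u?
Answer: -16609/37 ≈ -448.89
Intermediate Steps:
P(E, O) = 148
-66436/P(190, r(-6, 2)) = -66436/148 = -66436*1/148 = -16609/37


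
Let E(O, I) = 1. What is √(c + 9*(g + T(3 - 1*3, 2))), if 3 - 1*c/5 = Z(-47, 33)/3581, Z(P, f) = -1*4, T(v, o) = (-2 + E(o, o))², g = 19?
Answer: √2500666015/3581 ≈ 13.964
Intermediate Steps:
T(v, o) = 1 (T(v, o) = (-2 + 1)² = (-1)² = 1)
Z(P, f) = -4
c = 53735/3581 (c = 15 - (-20)/3581 = 15 - 5*(-4/3581) = 15 + 20/3581 = 53735/3581 ≈ 15.006)
√(c + 9*(g + T(3 - 1*3, 2))) = √(53735/3581 + 9*(19 + 1)) = √(53735/3581 + 9*20) = √(53735/3581 + 180) = √(698315/3581) = √2500666015/3581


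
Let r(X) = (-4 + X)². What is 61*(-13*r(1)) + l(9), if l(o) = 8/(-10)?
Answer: -35689/5 ≈ -7137.8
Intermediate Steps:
l(o) = -⅘ (l(o) = 8*(-⅒) = -⅘)
61*(-13*r(1)) + l(9) = 61*(-13*(-4 + 1)²) - ⅘ = 61*(-13*(-3)²) - ⅘ = 61*(-13*9) - ⅘ = 61*(-117) - ⅘ = -7137 - ⅘ = -35689/5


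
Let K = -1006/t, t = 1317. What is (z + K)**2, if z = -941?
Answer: 1538351531809/1734489 ≈ 8.8692e+5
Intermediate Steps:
K = -1006/1317 ≈ -0.76386
(z + K)**2 = (-941 - 1006/1317)**2 = (-1240303/1317)**2 = 1538351531809/1734489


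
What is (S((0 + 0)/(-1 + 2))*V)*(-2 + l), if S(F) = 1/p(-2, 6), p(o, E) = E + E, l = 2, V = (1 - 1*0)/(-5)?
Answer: 0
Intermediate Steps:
V = -⅕ (V = (1 + 0)*(-⅕) = 1*(-⅕) = -⅕ ≈ -0.20000)
p(o, E) = 2*E
S(F) = 1/12 (S(F) = 1/(2*6) = 1/12)
(S((0 + 0)/(-1 + 2))*V)*(-2 + l) = ((1/12)*(-⅕))*(-2 + 2) = -1/60*0 = 0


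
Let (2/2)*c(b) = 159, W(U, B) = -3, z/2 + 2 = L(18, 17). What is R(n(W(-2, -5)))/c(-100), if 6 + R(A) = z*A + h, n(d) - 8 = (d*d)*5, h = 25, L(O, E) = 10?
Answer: 289/53 ≈ 5.4528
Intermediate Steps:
z = 16 (z = -4 + 2*10 = -4 + 20 = 16)
c(b) = 159
n(d) = 8 + 5*d² (n(d) = 8 + (d*d)*5 = 8 + d²*5 = 8 + 5*d²)
R(A) = 19 + 16*A (R(A) = -6 + (16*A + 25) = -6 + (25 + 16*A) = 19 + 16*A)
R(n(W(-2, -5)))/c(-100) = (19 + 16*(8 + 5*(-3)²))/159 = (19 + 16*(8 + 5*9))*(1/159) = (19 + 16*(8 + 45))*(1/159) = (19 + 16*53)*(1/159) = (19 + 848)*(1/159) = 867*(1/159) = 289/53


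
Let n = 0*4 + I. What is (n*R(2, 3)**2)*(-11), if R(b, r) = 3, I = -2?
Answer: 198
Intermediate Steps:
n = -2 (n = 0*4 - 2 = 0 - 2 = -2)
(n*R(2, 3)**2)*(-11) = -2*3**2*(-11) = -2*9*(-11) = -18*(-11) = 198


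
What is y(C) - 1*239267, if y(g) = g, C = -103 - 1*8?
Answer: -239378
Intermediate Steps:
C = -111 (C = -103 - 8 = -111)
y(C) - 1*239267 = -111 - 1*239267 = -111 - 239267 = -239378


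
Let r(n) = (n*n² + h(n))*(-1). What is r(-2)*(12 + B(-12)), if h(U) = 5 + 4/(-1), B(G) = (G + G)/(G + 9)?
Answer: 140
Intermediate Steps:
B(G) = 2*G/(9 + G) (B(G) = (2*G)/(9 + G) = 2*G/(9 + G))
h(U) = 1 (h(U) = 5 + 4*(-1) = 5 - 4 = 1)
r(n) = -1 - n³ (r(n) = (n*n² + 1)*(-1) = (n³ + 1)*(-1) = (1 + n³)*(-1) = -1 - n³)
r(-2)*(12 + B(-12)) = (-1 - 1*(-2)³)*(12 + 2*(-12)/(9 - 12)) = (-1 - 1*(-8))*(12 + 2*(-12)/(-3)) = (-1 + 8)*(12 + 2*(-12)*(-⅓)) = 7*(12 + 8) = 7*20 = 140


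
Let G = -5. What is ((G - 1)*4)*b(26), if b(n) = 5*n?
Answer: -3120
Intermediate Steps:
((G - 1)*4)*b(26) = ((-5 - 1)*4)*(5*26) = -6*4*130 = -24*130 = -3120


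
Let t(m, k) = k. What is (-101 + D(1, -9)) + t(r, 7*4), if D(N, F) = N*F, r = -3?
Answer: -82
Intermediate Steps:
D(N, F) = F*N
(-101 + D(1, -9)) + t(r, 7*4) = (-101 - 9*1) + 7*4 = (-101 - 9) + 28 = -110 + 28 = -82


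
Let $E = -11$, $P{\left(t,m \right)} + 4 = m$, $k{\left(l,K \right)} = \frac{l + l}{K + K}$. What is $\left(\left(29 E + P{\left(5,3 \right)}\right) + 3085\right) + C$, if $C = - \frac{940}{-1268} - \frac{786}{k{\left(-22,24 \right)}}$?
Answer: $\frac{12634084}{3487} \approx 3623.2$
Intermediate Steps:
$k{\left(l,K \right)} = \frac{l}{K}$ ($k{\left(l,K \right)} = \frac{2 l}{2 K} = 2 l \frac{1}{2 K} = \frac{l}{K}$)
$P{\left(t,m \right)} = -4 + m$
$C = \frac{2992529}{3487}$ ($C = - \frac{940}{-1268} - \frac{786}{\left(-22\right) \frac{1}{24}} = \left(-940\right) \left(- \frac{1}{1268}\right) - \frac{786}{\left(-22\right) \frac{1}{24}} = \frac{235}{317} - \frac{786}{- \frac{11}{12}} = \frac{235}{317} - - \frac{9432}{11} = \frac{235}{317} + \frac{9432}{11} = \frac{2992529}{3487} \approx 858.2$)
$\left(\left(29 E + P{\left(5,3 \right)}\right) + 3085\right) + C = \left(\left(29 \left(-11\right) + \left(-4 + 3\right)\right) + 3085\right) + \frac{2992529}{3487} = \left(\left(-319 - 1\right) + 3085\right) + \frac{2992529}{3487} = \left(-320 + 3085\right) + \frac{2992529}{3487} = 2765 + \frac{2992529}{3487} = \frac{12634084}{3487}$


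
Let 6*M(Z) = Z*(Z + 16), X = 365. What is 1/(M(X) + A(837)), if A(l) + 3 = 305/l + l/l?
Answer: 1674/38796397 ≈ 4.3148e-5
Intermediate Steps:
M(Z) = Z*(16 + Z)/6 (M(Z) = (Z*(Z + 16))/6 = (Z*(16 + Z))/6 = Z*(16 + Z)/6)
A(l) = -2 + 305/l (A(l) = -3 + (305/l + l/l) = -3 + (305/l + 1) = -3 + (1 + 305/l) = -2 + 305/l)
1/(M(X) + A(837)) = 1/((⅙)*365*(16 + 365) + (-2 + 305/837)) = 1/((⅙)*365*381 + (-2 + 305*(1/837))) = 1/(46355/2 + (-2 + 305/837)) = 1/(46355/2 - 1369/837) = 1/(38796397/1674) = 1674/38796397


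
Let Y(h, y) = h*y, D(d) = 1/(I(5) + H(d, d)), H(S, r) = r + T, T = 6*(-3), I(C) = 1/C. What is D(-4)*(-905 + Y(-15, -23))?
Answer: 2800/109 ≈ 25.688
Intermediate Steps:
T = -18
H(S, r) = -18 + r (H(S, r) = r - 18 = -18 + r)
D(d) = 1/(-89/5 + d) (D(d) = 1/(1/5 + (-18 + d)) = 1/(⅕ + (-18 + d)) = 1/(-89/5 + d))
D(-4)*(-905 + Y(-15, -23)) = (5/(-89 + 5*(-4)))*(-905 - 15*(-23)) = (5/(-89 - 20))*(-905 + 345) = (5/(-109))*(-560) = (5*(-1/109))*(-560) = -5/109*(-560) = 2800/109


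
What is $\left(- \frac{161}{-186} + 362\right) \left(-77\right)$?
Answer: $- \frac{5196961}{186} \approx -27941.0$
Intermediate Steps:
$\left(- \frac{161}{-186} + 362\right) \left(-77\right) = \left(\left(-161\right) \left(- \frac{1}{186}\right) + 362\right) \left(-77\right) = \left(\frac{161}{186} + 362\right) \left(-77\right) = \frac{67493}{186} \left(-77\right) = - \frac{5196961}{186}$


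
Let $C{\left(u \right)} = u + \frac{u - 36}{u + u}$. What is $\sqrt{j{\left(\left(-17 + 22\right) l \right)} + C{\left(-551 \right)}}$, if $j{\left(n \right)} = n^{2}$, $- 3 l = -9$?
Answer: $\frac{i \sqrt{395248830}}{1102} \approx 18.041 i$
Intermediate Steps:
$l = 3$ ($l = \left(- \frac{1}{3}\right) \left(-9\right) = 3$)
$C{\left(u \right)} = u + \frac{-36 + u}{2 u}$
$\sqrt{j{\left(\left(-17 + 22\right) l \right)} + C{\left(-551 \right)}} = \sqrt{\left(\left(-17 + 22\right) 3\right)^{2} - \left(\frac{1101}{2} - \frac{18}{551}\right)} = \sqrt{\left(5 \cdot 3\right)^{2} - \frac{606615}{1102}} = \sqrt{15^{2} + \left(\frac{1}{2} - 551 + \frac{18}{551}\right)} = \sqrt{225 - \frac{606615}{1102}} = \sqrt{- \frac{358665}{1102}} = \frac{i \sqrt{395248830}}{1102}$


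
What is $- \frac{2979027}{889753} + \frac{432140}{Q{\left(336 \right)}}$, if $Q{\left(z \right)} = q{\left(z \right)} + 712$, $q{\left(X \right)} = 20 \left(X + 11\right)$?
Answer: $\frac{90425586704}{1702097489} \approx 53.126$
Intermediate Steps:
$q{\left(X \right)} = 220 + 20 X$ ($q{\left(X \right)} = 20 \left(11 + X\right) = 220 + 20 X$)
$Q{\left(z \right)} = 932 + 20 z$ ($Q{\left(z \right)} = \left(220 + 20 z\right) + 712 = 932 + 20 z$)
$- \frac{2979027}{889753} + \frac{432140}{Q{\left(336 \right)}} = - \frac{2979027}{889753} + \frac{432140}{932 + 20 \cdot 336} = \left(-2979027\right) \frac{1}{889753} + \frac{432140}{932 + 6720} = - \frac{2979027}{889753} + \frac{432140}{7652} = - \frac{2979027}{889753} + 432140 \cdot \frac{1}{7652} = - \frac{2979027}{889753} + \frac{108035}{1913} = \frac{90425586704}{1702097489}$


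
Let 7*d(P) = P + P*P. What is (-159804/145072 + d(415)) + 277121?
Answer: 76615398859/253876 ≈ 3.0178e+5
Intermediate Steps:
d(P) = P/7 + P**2/7 (d(P) = (P + P*P)/7 = (P + P**2)/7 = P/7 + P**2/7)
(-159804/145072 + d(415)) + 277121 = (-159804/145072 + (1/7)*415*(1 + 415)) + 277121 = (-159804*1/145072 + (1/7)*415*416) + 277121 = (-39951/36268 + 172640/7) + 277121 = 6261027863/253876 + 277121 = 76615398859/253876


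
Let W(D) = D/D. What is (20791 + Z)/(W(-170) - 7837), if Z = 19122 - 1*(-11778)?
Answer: -51691/7836 ≈ -6.5966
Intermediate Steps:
W(D) = 1
Z = 30900 (Z = 19122 + 11778 = 30900)
(20791 + Z)/(W(-170) - 7837) = (20791 + 30900)/(1 - 7837) = 51691/(-7836) = 51691*(-1/7836) = -51691/7836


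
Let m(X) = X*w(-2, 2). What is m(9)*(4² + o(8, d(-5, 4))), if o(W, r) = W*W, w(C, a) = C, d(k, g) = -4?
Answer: -1440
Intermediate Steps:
m(X) = -2*X (m(X) = X*(-2) = -2*X)
o(W, r) = W²
m(9)*(4² + o(8, d(-5, 4))) = (-2*9)*(4² + 8²) = -18*(16 + 64) = -18*80 = -1440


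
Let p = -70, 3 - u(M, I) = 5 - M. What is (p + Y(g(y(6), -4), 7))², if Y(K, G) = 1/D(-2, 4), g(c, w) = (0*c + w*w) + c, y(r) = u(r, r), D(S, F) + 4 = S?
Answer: 177241/36 ≈ 4923.4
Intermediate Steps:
D(S, F) = -4 + S
u(M, I) = -2 + M (u(M, I) = 3 - (5 - M) = 3 + (-5 + M) = -2 + M)
y(r) = -2 + r
g(c, w) = c + w² (g(c, w) = (0 + w²) + c = w² + c = c + w²)
Y(K, G) = -⅙ (Y(K, G) = 1/(-4 - 2) = 1/(-6) = -⅙)
(p + Y(g(y(6), -4), 7))² = (-70 - ⅙)² = (-421/6)² = 177241/36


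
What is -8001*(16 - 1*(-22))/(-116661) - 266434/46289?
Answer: -5669613964/1800040343 ≈ -3.1497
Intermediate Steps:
-8001*(16 - 1*(-22))/(-116661) - 266434/46289 = -8001*(16 + 22)*(-1/116661) - 266434*1/46289 = -8001*38*(-1/116661) - 266434/46289 = -304038*(-1/116661) - 266434/46289 = 101346/38887 - 266434/46289 = -5669613964/1800040343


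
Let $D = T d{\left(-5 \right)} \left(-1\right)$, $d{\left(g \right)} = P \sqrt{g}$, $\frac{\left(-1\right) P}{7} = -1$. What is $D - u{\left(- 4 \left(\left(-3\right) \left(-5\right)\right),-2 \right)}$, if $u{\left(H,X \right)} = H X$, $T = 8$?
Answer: $-120 - 56 i \sqrt{5} \approx -120.0 - 125.22 i$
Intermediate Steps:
$P = 7$ ($P = \left(-7\right) \left(-1\right) = 7$)
$d{\left(g \right)} = 7 \sqrt{g}$
$D = - 56 i \sqrt{5}$ ($D = 8 \cdot 7 \sqrt{-5} \left(-1\right) = 8 \cdot 7 i \sqrt{5} \left(-1\right) = 56 i \sqrt{5} \left(-1\right) = - 56 i \sqrt{5} \approx - 125.22 i$)
$D - u{\left(- 4 \left(\left(-3\right) \left(-5\right)\right),-2 \right)} = - 56 i \sqrt{5} - - 4 \left(\left(-3\right) \left(-5\right)\right) \left(-2\right) = - 56 i \sqrt{5} - \left(-4\right) 15 \left(-2\right) = - 56 i \sqrt{5} - \left(-60\right) \left(-2\right) = - 56 i \sqrt{5} - 120 = -120 - 56 i \sqrt{5}$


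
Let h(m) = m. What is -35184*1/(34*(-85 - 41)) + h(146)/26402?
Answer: 38731393/4712757 ≈ 8.2184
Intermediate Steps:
-35184*1/(34*(-85 - 41)) + h(146)/26402 = -35184*1/(34*(-85 - 41)) + 146/26402 = -35184/(34*(-126)) + 146*(1/26402) = -35184/(-4284) + 73/13201 = -35184*(-1/4284) + 73/13201 = 2932/357 + 73/13201 = 38731393/4712757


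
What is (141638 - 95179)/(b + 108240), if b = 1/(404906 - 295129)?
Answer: 5100129643/11882262481 ≈ 0.42922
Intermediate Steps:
b = 1/109777 ≈ 9.1094e-6
(141638 - 95179)/(b + 108240) = (141638 - 95179)/(1/109777 + 108240) = 46459/(11882262481/109777) = 46459*(109777/11882262481) = 5100129643/11882262481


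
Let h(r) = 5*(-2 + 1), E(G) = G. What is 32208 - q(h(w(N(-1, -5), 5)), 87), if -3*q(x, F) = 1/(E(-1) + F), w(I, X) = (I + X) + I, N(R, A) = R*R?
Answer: 8309665/258 ≈ 32208.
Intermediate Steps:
N(R, A) = R²
w(I, X) = X + 2*I
h(r) = -5 (h(r) = 5*(-1) = -5)
q(x, F) = -1/(3*(-1 + F))
32208 - q(h(w(N(-1, -5), 5)), 87) = 32208 - (-1)/(-3 + 3*87) = 32208 - (-1)/(-3 + 261) = 32208 - (-1)/258 = 32208 - 1*(-1/258) = 32208 + 1/258 = 8309665/258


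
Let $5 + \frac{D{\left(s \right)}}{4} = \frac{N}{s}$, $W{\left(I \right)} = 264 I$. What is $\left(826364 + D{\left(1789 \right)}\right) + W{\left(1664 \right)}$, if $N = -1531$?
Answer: $\frac{2264223836}{1789} \approx 1.2656 \cdot 10^{6}$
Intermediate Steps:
$D{\left(s \right)} = -20 - \frac{6124}{s}$ ($D{\left(s \right)} = -20 + 4 \left(- \frac{1531}{s}\right) = -20 - \frac{6124}{s}$)
$\left(826364 + D{\left(1789 \right)}\right) + W{\left(1664 \right)} = \left(826364 - \left(20 + \frac{6124}{1789}\right)\right) + 264 \cdot 1664 = \left(826364 - \frac{41904}{1789}\right) + 439296 = \frac{1478323292}{1789} + 439296 = \frac{2264223836}{1789}$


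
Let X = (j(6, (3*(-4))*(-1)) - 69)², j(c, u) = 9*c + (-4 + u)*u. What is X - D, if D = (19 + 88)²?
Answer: -4888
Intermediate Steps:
j(c, u) = 9*c + u*(-4 + u)
D = 11449 (D = 107² = 11449)
X = 6561 (X = ((((3*(-4))*(-1))² - 4*3*(-4)*(-1) + 9*6) - 69)² = (((-12*(-1))² - (-48)*(-1) + 54) - 69)² = ((12² - 4*12 + 54) - 69)² = ((144 - 48 + 54) - 69)² = (150 - 69)² = 81² = 6561)
X - D = 6561 - 1*11449 = 6561 - 11449 = -4888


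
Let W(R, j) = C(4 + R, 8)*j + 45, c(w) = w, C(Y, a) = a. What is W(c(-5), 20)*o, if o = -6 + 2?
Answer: -820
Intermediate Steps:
W(R, j) = 45 + 8*j (W(R, j) = 8*j + 45 = 45 + 8*j)
o = -4
W(c(-5), 20)*o = (45 + 8*20)*(-4) = (45 + 160)*(-4) = 205*(-4) = -820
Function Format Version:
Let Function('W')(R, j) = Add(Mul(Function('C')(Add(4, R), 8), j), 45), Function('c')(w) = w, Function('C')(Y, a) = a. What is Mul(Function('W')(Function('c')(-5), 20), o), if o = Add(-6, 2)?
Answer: -820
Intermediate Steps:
Function('W')(R, j) = Add(45, Mul(8, j)) (Function('W')(R, j) = Add(Mul(8, j), 45) = Add(45, Mul(8, j)))
o = -4
Mul(Function('W')(Function('c')(-5), 20), o) = Mul(Add(45, Mul(8, 20)), -4) = Mul(Add(45, 160), -4) = Mul(205, -4) = -820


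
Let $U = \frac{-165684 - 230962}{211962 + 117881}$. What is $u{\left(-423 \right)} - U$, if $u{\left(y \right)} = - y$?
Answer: $\frac{139920235}{329843} \approx 424.2$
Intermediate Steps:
$U = - \frac{396646}{329843} \approx -1.2025$
$u{\left(-423 \right)} - U = \left(-1\right) \left(-423\right) - - \frac{396646}{329843} = 423 + \frac{396646}{329843} = \frac{139920235}{329843}$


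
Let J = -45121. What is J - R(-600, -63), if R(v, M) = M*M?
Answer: -49090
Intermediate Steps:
R(v, M) = M²
J - R(-600, -63) = -45121 - 1*(-63)² = -45121 - 1*3969 = -45121 - 3969 = -49090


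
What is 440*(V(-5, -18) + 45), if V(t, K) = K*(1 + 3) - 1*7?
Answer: -14960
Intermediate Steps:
V(t, K) = -7 + 4*K (V(t, K) = K*4 - 7 = 4*K - 7 = -7 + 4*K)
440*(V(-5, -18) + 45) = 440*((-7 + 4*(-18)) + 45) = 440*((-7 - 72) + 45) = 440*(-79 + 45) = 440*(-34) = -14960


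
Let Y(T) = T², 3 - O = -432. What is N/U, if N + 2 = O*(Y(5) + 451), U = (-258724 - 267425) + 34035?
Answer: -103529/246057 ≈ -0.42075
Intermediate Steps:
O = 435 (O = 3 - 1*(-432) = 3 + 432 = 435)
U = -492114 (U = -526149 + 34035 = -492114)
N = 207058 (N = -2 + 435*(5² + 451) = -2 + 435*(25 + 451) = -2 + 435*476 = -2 + 207060 = 207058)
N/U = 207058/(-492114) = 207058*(-1/492114) = -103529/246057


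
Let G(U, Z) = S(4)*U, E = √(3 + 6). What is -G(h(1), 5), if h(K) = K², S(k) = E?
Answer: -3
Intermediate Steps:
E = 3 (E = √9 = 3)
S(k) = 3
G(U, Z) = 3*U
-G(h(1), 5) = -3*1² = -3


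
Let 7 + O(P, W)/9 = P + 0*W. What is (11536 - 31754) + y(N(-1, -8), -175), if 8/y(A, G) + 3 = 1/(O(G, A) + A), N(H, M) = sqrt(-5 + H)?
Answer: -488476273126/24157279 + 8*I*sqrt(6)/24157279 ≈ -20221.0 + 8.1118e-7*I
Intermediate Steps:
O(P, W) = -63 + 9*P (O(P, W) = -63 + 9*(P + 0*W) = -63 + 9*(P + 0) = -63 + 9*P)
y(A, G) = 8/(-3 + 1/(-63 + A + 9*G)) (y(A, G) = 8/(-3 + 1/((-63 + 9*G) + A)) = 8/(-3 + 1/(-63 + A + 9*G)))
(11536 - 31754) + y(N(-1, -8), -175) = (11536 - 31754) + 8*(63 - sqrt(-5 - 1) - 9*(-175))/(-190 + 3*sqrt(-5 - 1) + 27*(-175)) = -20218 + 8*(63 - sqrt(-6) + 1575)/(-190 + 3*sqrt(-6) - 4725) = -20218 + 8*(63 - I*sqrt(6) + 1575)/(-190 + 3*(I*sqrt(6)) - 4725) = -20218 + 8*(63 - I*sqrt(6) + 1575)/(-190 + 3*I*sqrt(6) - 4725) = -20218 + 8*(1638 - I*sqrt(6))/(-4915 + 3*I*sqrt(6))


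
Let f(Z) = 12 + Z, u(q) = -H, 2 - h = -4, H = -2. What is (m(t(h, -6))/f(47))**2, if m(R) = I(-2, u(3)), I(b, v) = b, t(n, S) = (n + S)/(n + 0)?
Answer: 4/3481 ≈ 0.0011491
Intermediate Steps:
h = 6 (h = 2 - 1*(-4) = 2 + 4 = 6)
u(q) = 2 (u(q) = -1*(-2) = 2)
t(n, S) = (S + n)/n
m(R) = -2
(m(t(h, -6))/f(47))**2 = (-2/(12 + 47))**2 = (-2/59)**2 = 4/3481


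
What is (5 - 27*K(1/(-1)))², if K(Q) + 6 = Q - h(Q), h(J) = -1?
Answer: 27889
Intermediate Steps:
K(Q) = -5 + Q (K(Q) = -6 + (Q - 1*(-1)) = -6 + (Q + 1) = -6 + (1 + Q) = -5 + Q)
(5 - 27*K(1/(-1)))² = (5 - 27*(-5 + 1/(-1)))² = (5 - 27*(-5 + 1*(-1)))² = (5 - 27*(-5 - 1))² = (5 - 27*(-6))² = (5 + 162)² = 167² = 27889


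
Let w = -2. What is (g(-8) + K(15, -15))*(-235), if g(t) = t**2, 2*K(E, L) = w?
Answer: -14805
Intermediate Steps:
K(E, L) = -1 (K(E, L) = (1/2)*(-2) = -1)
(g(-8) + K(15, -15))*(-235) = ((-8)**2 - 1)*(-235) = (64 - 1)*(-235) = 63*(-235) = -14805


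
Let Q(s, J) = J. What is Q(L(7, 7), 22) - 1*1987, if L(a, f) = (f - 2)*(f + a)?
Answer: -1965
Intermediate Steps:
L(a, f) = (-2 + f)*(a + f)
Q(L(7, 7), 22) - 1*1987 = 22 - 1*1987 = 22 - 1987 = -1965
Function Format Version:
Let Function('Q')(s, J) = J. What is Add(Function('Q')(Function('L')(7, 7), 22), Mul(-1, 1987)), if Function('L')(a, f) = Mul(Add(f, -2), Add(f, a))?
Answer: -1965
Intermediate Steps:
Function('L')(a, f) = Mul(Add(-2, f), Add(a, f))
Add(Function('Q')(Function('L')(7, 7), 22), Mul(-1, 1987)) = Add(22, Mul(-1, 1987)) = Add(22, -1987) = -1965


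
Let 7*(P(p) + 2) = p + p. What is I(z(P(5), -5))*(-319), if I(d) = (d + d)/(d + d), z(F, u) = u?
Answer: -319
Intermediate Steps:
P(p) = -2 + 2*p/7 (P(p) = -2 + (p + p)/7 = -2 + (2*p)/7 = -2 + 2*p/7)
I(d) = 1 (I(d) = (2*d)/((2*d)) = (2*d)*(1/(2*d)) = 1)
I(z(P(5), -5))*(-319) = 1*(-319) = -319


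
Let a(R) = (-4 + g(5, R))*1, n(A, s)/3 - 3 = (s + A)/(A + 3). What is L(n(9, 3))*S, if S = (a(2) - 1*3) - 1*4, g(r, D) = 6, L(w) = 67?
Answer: -335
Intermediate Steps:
n(A, s) = 9 + 3*(A + s)/(3 + A) (n(A, s) = 9 + 3*((s + A)/(A + 3)) = 9 + 3*((A + s)/(3 + A)) = 9 + 3*(A + s)/(3 + A))
a(R) = 2 (a(R) = (-4 + 6)*1 = 2*1 = 2)
S = -5 (S = (2 - 1*3) - 1*4 = (2 - 3) - 4 = -1 - 4 = -5)
L(n(9, 3))*S = 67*(-5) = -335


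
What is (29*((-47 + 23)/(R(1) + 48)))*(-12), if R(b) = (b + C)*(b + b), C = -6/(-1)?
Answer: 4176/31 ≈ 134.71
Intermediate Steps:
C = 6 (C = -6*(-1) = 6)
R(b) = 2*b*(6 + b) (R(b) = (b + 6)*(b + b) = (6 + b)*(2*b) = 2*b*(6 + b))
(29*((-47 + 23)/(R(1) + 48)))*(-12) = (29*((-47 + 23)/(2*1*(6 + 1) + 48)))*(-12) = (29*(-24/(2*1*7 + 48)))*(-12) = (29*(-24/(14 + 48)))*(-12) = (29*(-24/62))*(-12) = (29*(-24*1/62))*(-12) = (29*(-12/31))*(-12) = -348/31*(-12) = 4176/31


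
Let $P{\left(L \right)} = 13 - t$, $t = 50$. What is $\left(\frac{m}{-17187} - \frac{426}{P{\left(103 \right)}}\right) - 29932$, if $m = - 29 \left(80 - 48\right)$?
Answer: $- \frac{19026971510}{635919} \approx -29920.0$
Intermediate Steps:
$m = -928$ ($m = \left(-29\right) 32 = -928$)
$P{\left(L \right)} = -37$ ($P{\left(L \right)} = 13 - 50 = -37$)
$\left(\frac{m}{-17187} - \frac{426}{P{\left(103 \right)}}\right) - 29932 = \left(- \frac{928}{-17187} - \frac{426}{-37}\right) - 29932 = \left(\left(-928\right) \left(- \frac{1}{17187}\right) - - \frac{426}{37}\right) - 29932 = \left(\frac{928}{17187} + \frac{426}{37}\right) - 29932 = \frac{7355998}{635919} - 29932 = - \frac{19026971510}{635919}$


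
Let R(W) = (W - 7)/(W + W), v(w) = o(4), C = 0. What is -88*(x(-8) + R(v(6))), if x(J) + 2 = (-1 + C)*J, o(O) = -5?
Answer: -3168/5 ≈ -633.60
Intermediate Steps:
v(w) = -5
R(W) = (-7 + W)/(2*W) (R(W) = (-7 + W)/((2*W)) = (-7 + W)*(1/(2*W)) = (-7 + W)/(2*W))
x(J) = -2 - J (x(J) = -2 + (-1 + 0)*J = -2 - J)
-88*(x(-8) + R(v(6))) = -88*((-2 - 1*(-8)) + (½)*(-7 - 5)/(-5)) = -88*((-2 + 8) + (½)*(-⅕)*(-12)) = -88*(6 + 6/5) = -88*36/5 = -3168/5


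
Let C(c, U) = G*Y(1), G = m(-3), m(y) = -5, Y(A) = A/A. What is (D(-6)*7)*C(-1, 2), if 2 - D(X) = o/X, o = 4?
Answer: -280/3 ≈ -93.333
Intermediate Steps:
D(X) = 2 - 4/X
Y(A) = 1
G = -5
C(c, U) = -5 (C(c, U) = -5*1 = -5)
(D(-6)*7)*C(-1, 2) = ((2 - 4/(-6))*7)*(-5) = ((2 - 4*(-⅙))*7)*(-5) = ((2 + ⅔)*7)*(-5) = ((8/3)*7)*(-5) = (56/3)*(-5) = -280/3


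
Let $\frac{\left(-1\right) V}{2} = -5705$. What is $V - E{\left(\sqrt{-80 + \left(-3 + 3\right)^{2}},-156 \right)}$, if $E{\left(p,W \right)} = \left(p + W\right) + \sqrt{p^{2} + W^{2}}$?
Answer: $11566 - 8 \sqrt{379} - 4 i \sqrt{5} \approx 11410.0 - 8.9443 i$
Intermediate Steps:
$V = 11410$ ($V = \left(-2\right) \left(-5705\right) = 11410$)
$E{\left(p,W \right)} = W + p + \sqrt{W^{2} + p^{2}}$ ($E{\left(p,W \right)} = \left(W + p\right) + \sqrt{W^{2} + p^{2}} = W + p + \sqrt{W^{2} + p^{2}}$)
$V - E{\left(\sqrt{-80 + \left(-3 + 3\right)^{2}},-156 \right)} = 11410 - \left(-156 + \sqrt{-80 + \left(-3 + 3\right)^{2}} + \sqrt{\left(-156\right)^{2} + \left(\sqrt{-80 + \left(-3 + 3\right)^{2}}\right)^{2}}\right) = 11410 - \left(-156 + \sqrt{-80 + 0^{2}} + \sqrt{24336 + \left(\sqrt{-80 + 0^{2}}\right)^{2}}\right) = 11410 - \left(-156 + \sqrt{-80 + 0} + \sqrt{24336 + \left(\sqrt{-80 + 0}\right)^{2}}\right) = 11410 - \left(-156 + \sqrt{-80} + \sqrt{24336 + \left(\sqrt{-80}\right)^{2}}\right) = 11410 - \left(-156 + 4 i \sqrt{5} + \sqrt{24336 + \left(4 i \sqrt{5}\right)^{2}}\right) = 11410 - \left(-156 + 4 i \sqrt{5} + \sqrt{24336 - 80}\right) = 11410 - \left(-156 + 4 i \sqrt{5} + \sqrt{24256}\right) = 11410 - \left(-156 + 4 i \sqrt{5} + 8 \sqrt{379}\right) = 11410 - \left(-156 + 8 \sqrt{379} + 4 i \sqrt{5}\right) = 11566 - 8 \sqrt{379} - 4 i \sqrt{5}$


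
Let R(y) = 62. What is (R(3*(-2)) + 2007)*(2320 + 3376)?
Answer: 11785024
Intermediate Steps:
(R(3*(-2)) + 2007)*(2320 + 3376) = (62 + 2007)*(2320 + 3376) = 2069*5696 = 11785024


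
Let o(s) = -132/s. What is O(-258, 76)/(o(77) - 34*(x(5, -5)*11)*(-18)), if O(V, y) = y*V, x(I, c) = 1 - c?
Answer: -11438/23561 ≈ -0.48546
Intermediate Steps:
O(V, y) = V*y
O(-258, 76)/(o(77) - 34*(x(5, -5)*11)*(-18)) = (-258*76)/(-132/77 - 34*((1 - 1*(-5))*11)*(-18)) = -19608/(-132*1/77 - 34*((1 + 5)*11)*(-18)) = -19608/(-12/7 - 34*(6*11)*(-18)) = -19608/(-12/7 - 34*66*(-18)) = -19608/(-12/7 - 2244*(-18)) = -19608/(-12/7 - 1*(-40392)) = -19608/(-12/7 + 40392) = -19608/282732/7 = -19608*7/282732 = -11438/23561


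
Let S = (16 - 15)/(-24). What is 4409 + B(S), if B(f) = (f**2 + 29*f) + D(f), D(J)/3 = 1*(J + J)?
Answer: 2538745/576 ≈ 4407.5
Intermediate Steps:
S = -1/24 (S = 1*(-1/24) = -1/24 ≈ -0.041667)
D(J) = 6*J (D(J) = 3*(1*(J + J)) = 3*(1*(2*J)) = 3*(2*J) = 6*J)
B(f) = f**2 + 35*f (B(f) = (f**2 + 29*f) + 6*f = f**2 + 35*f)
4409 + B(S) = 4409 - (35 - 1/24)/24 = 4409 - 1/24*839/24 = 4409 - 839/576 = 2538745/576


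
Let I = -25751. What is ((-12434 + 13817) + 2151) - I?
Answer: 29285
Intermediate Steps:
((-12434 + 13817) + 2151) - I = ((-12434 + 13817) + 2151) - 1*(-25751) = (1383 + 2151) + 25751 = 3534 + 25751 = 29285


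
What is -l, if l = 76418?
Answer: -76418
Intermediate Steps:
-l = -1*76418 = -76418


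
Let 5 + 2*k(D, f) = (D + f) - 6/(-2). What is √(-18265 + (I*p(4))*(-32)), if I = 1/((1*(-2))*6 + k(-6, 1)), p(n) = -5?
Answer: I*√17562585/31 ≈ 135.19*I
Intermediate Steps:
k(D, f) = -1 + D/2 + f/2 (k(D, f) = -5/2 + ((D + f) - 6/(-2))/2 = -5/2 + ((D + f) - 6*(-½))/2 = -5/2 + ((D + f) + 3)/2 = -5/2 + (3 + D + f)/2 = -5/2 + (3/2 + D/2 + f/2) = -1 + D/2 + f/2)
I = -2/31 (I = 1/((1*(-2))*6 + (-1 + (½)*(-6) + (½)*1)) = 1/(-2*6 + (-1 - 3 + ½)) = 1/(-12 - 7/2) = 1/(-31/2) = -2/31 ≈ -0.064516)
√(-18265 + (I*p(4))*(-32)) = √(-18265 - 2/31*(-5)*(-32)) = √(-18265 + (10/31)*(-32)) = √(-18265 - 320/31) = √(-566535/31) = I*√17562585/31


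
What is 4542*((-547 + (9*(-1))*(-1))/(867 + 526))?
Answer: -2443596/1393 ≈ -1754.2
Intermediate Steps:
4542*((-547 + (9*(-1))*(-1))/(867 + 526)) = 4542*((-547 - 9*(-1))/1393) = 4542*((-547 + 9)*(1/1393)) = 4542*(-538*1/1393) = 4542*(-538/1393) = -2443596/1393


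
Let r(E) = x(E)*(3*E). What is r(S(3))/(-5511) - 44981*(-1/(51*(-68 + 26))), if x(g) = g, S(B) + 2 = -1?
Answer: -82649375/3934854 ≈ -21.004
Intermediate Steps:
S(B) = -3 (S(B) = -2 - 1 = -3)
r(E) = 3*E² (r(E) = E*(3*E) = 3*E²)
r(S(3))/(-5511) - 44981*(-1/(51*(-68 + 26))) = (3*(-3)²)/(-5511) - 44981*(-1/(51*(-68 + 26))) = (3*9)*(-1/5511) - 44981/((-42*(-51))) = 27*(-1/5511) - 44981/2142 = -9/1837 - 44981*1/2142 = -9/1837 - 44981/2142 = -82649375/3934854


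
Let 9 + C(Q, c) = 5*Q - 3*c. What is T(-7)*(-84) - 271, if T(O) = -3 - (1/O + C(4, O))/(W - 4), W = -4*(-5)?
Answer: 593/4 ≈ 148.25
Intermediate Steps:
W = 20
C(Q, c) = -9 - 3*c + 5*Q (C(Q, c) = -9 + (5*Q - 3*c) = -9 + (-3*c + 5*Q) = -9 - 3*c + 5*Q)
T(O) = -59/16 - 1/(16*O) + 3*O/16 (T(O) = -3 - (1/O + (-9 - 3*O + 5*4))/(20 - 4) = -3 - (1/O + (-9 - 3*O + 20))/16 = -3 - (1/O + (11 - 3*O))/16 = -3 - (11 + 1/O - 3*O)/16 = -3 - (11/16 - 3*O/16 + 1/(16*O)) = -3 + (-11/16 - 1/(16*O) + 3*O/16) = -59/16 - 1/(16*O) + 3*O/16)
T(-7)*(-84) - 271 = ((1/16)*(-1 - 59*(-7) + 3*(-7)²)/(-7))*(-84) - 271 = ((1/16)*(-⅐)*(-1 + 413 + 3*49))*(-84) - 271 = ((1/16)*(-⅐)*(-1 + 413 + 147))*(-84) - 271 = ((1/16)*(-⅐)*559)*(-84) - 271 = -559/112*(-84) - 271 = 1677/4 - 271 = 593/4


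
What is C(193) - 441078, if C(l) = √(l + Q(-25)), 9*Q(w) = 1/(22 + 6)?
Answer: -441078 + √340459/42 ≈ -4.4106e+5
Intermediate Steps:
Q(w) = 1/252 (Q(w) = 1/(9*(22 + 6)) = (⅑)/28 = (⅑)*(1/28) = 1/252)
C(l) = √(1/252 + l) (C(l) = √(l + 1/252) = √(1/252 + l))
C(193) - 441078 = √(7 + 1764*193)/42 - 441078 = √(7 + 340452)/42 - 441078 = √340459/42 - 441078 = -441078 + √340459/42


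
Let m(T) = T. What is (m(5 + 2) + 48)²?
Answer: 3025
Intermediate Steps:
(m(5 + 2) + 48)² = ((5 + 2) + 48)² = (7 + 48)² = 55² = 3025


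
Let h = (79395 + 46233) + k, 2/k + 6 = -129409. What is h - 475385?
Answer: -45263802157/129415 ≈ -3.4976e+5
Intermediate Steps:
k = -2/129415 (k = 2/(-6 - 129409) = 2/(-129415) = 2*(-1/129415) = -2/129415 ≈ -1.5454e-5)
h = 16258147618/129415 (h = (79395 + 46233) - 2/129415 = 125628 - 2/129415 = 16258147618/129415 ≈ 1.2563e+5)
h - 475385 = 16258147618/129415 - 475385 = -45263802157/129415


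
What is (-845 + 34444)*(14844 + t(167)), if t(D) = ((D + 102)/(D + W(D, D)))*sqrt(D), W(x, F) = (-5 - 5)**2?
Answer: 498743556 + 9038131*sqrt(167)/267 ≈ 4.9918e+8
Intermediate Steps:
W(x, F) = 100 (W(x, F) = (-10)**2 = 100)
t(D) = sqrt(D)*(102 + D)/(100 + D) (t(D) = ((D + 102)/(D + 100))*sqrt(D) = ((102 + D)/(100 + D))*sqrt(D) = sqrt(D)*(102 + D)/(100 + D))
(-845 + 34444)*(14844 + t(167)) = (-845 + 34444)*(14844 + sqrt(167)*(102 + 167)/(100 + 167)) = 33599*(14844 + sqrt(167)*269/267) = 33599*(14844 + sqrt(167)*(1/267)*269) = 33599*(14844 + 269*sqrt(167)/267) = 498743556 + 9038131*sqrt(167)/267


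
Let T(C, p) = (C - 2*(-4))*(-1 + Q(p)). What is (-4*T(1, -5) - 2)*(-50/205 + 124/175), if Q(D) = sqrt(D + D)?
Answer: 113356/7175 - 120024*I*sqrt(10)/7175 ≈ 15.799 - 52.899*I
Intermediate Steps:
Q(D) = sqrt(2)*sqrt(D) (Q(D) = sqrt(2*D) = sqrt(2)*sqrt(D))
T(C, p) = (-1 + sqrt(2)*sqrt(p))*(8 + C) (T(C, p) = (C - 2*(-4))*(-1 + sqrt(2)*sqrt(p)) = (C + 8)*(-1 + sqrt(2)*sqrt(p)) = (8 + C)*(-1 + sqrt(2)*sqrt(p)) = (-1 + sqrt(2)*sqrt(p))*(8 + C))
(-4*T(1, -5) - 2)*(-50/205 + 124/175) = (-4*(-8 - 1*1 + 8*sqrt(2)*sqrt(-5) + 1*sqrt(2)*sqrt(-5)) - 2)*(-50/205 + 124/175) = (-4*(-8 - 1 + 8*sqrt(2)*(I*sqrt(5)) + 1*sqrt(2)*(I*sqrt(5))) - 2)*(-50*1/205 + 124*(1/175)) = (-4*(-8 - 1 + 8*I*sqrt(10) + I*sqrt(10)) - 2)*(-10/41 + 124/175) = (-4*(-9 + 9*I*sqrt(10)) - 2)*(3334/7175) = ((36 - 36*I*sqrt(10)) - 2)*(3334/7175) = (34 - 36*I*sqrt(10))*(3334/7175) = 113356/7175 - 120024*I*sqrt(10)/7175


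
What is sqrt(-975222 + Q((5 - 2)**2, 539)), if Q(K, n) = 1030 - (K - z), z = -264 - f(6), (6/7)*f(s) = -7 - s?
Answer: I*sqrt(35080194)/6 ≈ 987.14*I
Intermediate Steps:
f(s) = -49/6 - 7*s/6 (f(s) = 7*(-7 - s)/6 = -49/6 - 7*s/6)
z = -1493/6 (z = -264 - (-49/6 - 7/6*6) = -264 - (-49/6 - 7) = -264 - 1*(-91/6) = -264 + 91/6 = -1493/6 ≈ -248.83)
Q(K, n) = 4687/6 - K (Q(K, n) = 1030 - (K - 1*(-1493/6)) = 1030 - (K + 1493/6) = 1030 - (1493/6 + K) = 1030 + (-1493/6 - K) = 4687/6 - K)
sqrt(-975222 + Q((5 - 2)**2, 539)) = sqrt(-975222 + (4687/6 - (5 - 2)**2)) = sqrt(-975222 + (4687/6 - 1*3**2)) = sqrt(-975222 + (4687/6 - 1*9)) = sqrt(-975222 + (4687/6 - 9)) = sqrt(-975222 + 4633/6) = sqrt(-5846699/6) = I*sqrt(35080194)/6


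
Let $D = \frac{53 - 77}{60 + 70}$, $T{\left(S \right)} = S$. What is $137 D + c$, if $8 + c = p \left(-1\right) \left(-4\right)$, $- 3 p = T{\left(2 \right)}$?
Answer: $- \frac{7012}{195} \approx -35.959$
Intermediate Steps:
$p = - \frac{2}{3}$ ($p = \left(- \frac{1}{3}\right) 2 = - \frac{2}{3} \approx -0.66667$)
$c = - \frac{32}{3}$ ($c = -8 + \left(- \frac{2}{3}\right) \left(-1\right) \left(-4\right) = -8 + \frac{2}{3} \left(-4\right) = -8 - \frac{8}{3} = - \frac{32}{3} \approx -10.667$)
$D = - \frac{12}{65}$ ($D = - \frac{24}{130} = \left(-24\right) \frac{1}{130} = - \frac{12}{65} \approx -0.18462$)
$137 D + c = 137 \left(- \frac{12}{65}\right) - \frac{32}{3} = - \frac{1644}{65} - \frac{32}{3} = - \frac{7012}{195}$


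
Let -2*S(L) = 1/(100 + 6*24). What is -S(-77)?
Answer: 1/488 ≈ 0.0020492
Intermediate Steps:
S(L) = -1/488 (S(L) = -1/(2*(100 + 6*24)) = -1/(2*(100 + 144)) = -1/2/244 = -1/2*1/244 = -1/488)
-S(-77) = -1*(-1/488) = 1/488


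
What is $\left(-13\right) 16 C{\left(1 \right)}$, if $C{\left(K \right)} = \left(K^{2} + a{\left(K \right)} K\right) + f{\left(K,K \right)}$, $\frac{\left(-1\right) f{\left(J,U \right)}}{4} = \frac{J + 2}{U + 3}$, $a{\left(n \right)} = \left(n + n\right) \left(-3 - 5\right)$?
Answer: $3744$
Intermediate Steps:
$a{\left(n \right)} = - 16 n$ ($a{\left(n \right)} = 2 n \left(-8\right) = - 16 n$)
$f{\left(J,U \right)} = - \frac{4 \left(2 + J\right)}{3 + U}$ ($f{\left(J,U \right)} = - 4 \frac{J + 2}{U + 3} = - 4 \frac{2 + J}{3 + U} = - \frac{4 \left(2 + J\right)}{3 + U}$)
$C{\left(K \right)} = - 15 K^{2} + \frac{4 \left(-2 - K\right)}{3 + K}$ ($C{\left(K \right)} = \left(K^{2} + - 16 K K\right) + \frac{4 \left(-2 - K\right)}{3 + K} = \left(K^{2} - 16 K^{2}\right) + \frac{4 \left(-2 - K\right)}{3 + K} = - 15 K^{2} + \frac{4 \left(-2 - K\right)}{3 + K}$)
$\left(-13\right) 16 C{\left(1 \right)} = \left(-13\right) 16 \frac{-8 - 4 + 15 \cdot 1^{2} \left(-3 - 1\right)}{3 + 1} = - 208 \frac{-8 - 4 + 15 \cdot 1 \left(-3 - 1\right)}{4} = - 208 \frac{-8 - 4 + 15 \cdot 1 \left(-4\right)}{4} = - 208 \frac{-8 - 4 - 60}{4} = - 208 \cdot \frac{1}{4} \left(-72\right) = \left(-208\right) \left(-18\right) = 3744$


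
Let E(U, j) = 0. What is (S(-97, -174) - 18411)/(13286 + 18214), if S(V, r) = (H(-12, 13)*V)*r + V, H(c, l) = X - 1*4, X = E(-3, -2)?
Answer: -4301/1575 ≈ -2.7308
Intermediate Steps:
X = 0
H(c, l) = -4 (H(c, l) = 0 - 1*4 = 0 - 4 = -4)
S(V, r) = V - 4*V*r (S(V, r) = (-4*V)*r + V = -4*V*r + V = V - 4*V*r)
(S(-97, -174) - 18411)/(13286 + 18214) = (-97*(1 - 4*(-174)) - 18411)/(13286 + 18214) = (-97*(1 + 696) - 18411)/31500 = (-97*697 - 18411)*(1/31500) = (-67609 - 18411)*(1/31500) = -86020*1/31500 = -4301/1575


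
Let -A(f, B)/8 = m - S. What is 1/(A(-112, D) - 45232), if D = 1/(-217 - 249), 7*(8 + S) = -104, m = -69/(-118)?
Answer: -413/18758268 ≈ -2.2017e-5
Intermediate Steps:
m = 69/118 (m = -69*(-1/118) = 69/118 ≈ 0.58475)
S = -160/7 (S = -8 + (⅐)*(-104) = -8 - 104/7 = -160/7 ≈ -22.857)
D = -1/466 (D = 1/(-466) = -1/466 ≈ -0.0021459)
A(f, B) = -77452/413 (A(f, B) = -8*(69/118 - 1*(-160/7)) = -8*(69/118 + 160/7) = -8*19363/826 = -77452/413)
1/(A(-112, D) - 45232) = 1/(-77452/413 - 45232) = 1/(-18758268/413) = -413/18758268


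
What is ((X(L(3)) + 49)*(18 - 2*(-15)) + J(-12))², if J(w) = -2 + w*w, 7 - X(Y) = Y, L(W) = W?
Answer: 7214596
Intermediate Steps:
X(Y) = 7 - Y
J(w) = -2 + w²
((X(L(3)) + 49)*(18 - 2*(-15)) + J(-12))² = (((7 - 1*3) + 49)*(18 - 2*(-15)) + (-2 + (-12)²))² = (((7 - 3) + 49)*(18 + 30) + (-2 + 144))² = ((4 + 49)*48 + 142)² = (53*48 + 142)² = (2544 + 142)² = 2686² = 7214596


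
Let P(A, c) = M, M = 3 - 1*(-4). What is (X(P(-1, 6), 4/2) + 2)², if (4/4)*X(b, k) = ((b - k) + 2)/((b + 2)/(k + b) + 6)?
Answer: 9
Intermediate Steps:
M = 7 (M = 3 + 4 = 7)
P(A, c) = 7
X(b, k) = (2 + b - k)/(6 + (2 + b)/(b + k)) (X(b, k) = ((b - k) + 2)/((b + 2)/(k + b) + 6) = (2 + b - k)/((2 + b)/(b + k) + 6) = (2 + b - k)/(6 + (2 + b)/(b + k)))
(X(P(-1, 6), 4/2) + 2)² = ((7² - (4/2)² + 2*7 + 2*(4/2))/(2 + 6*(4/2) + 7*7) + 2)² = ((49 - (4*(½))² + 14 + 2*(4*(½)))/(2 + 6*(4*(½)) + 49) + 2)² = ((49 - 1*2² + 14 + 2*2)/(2 + 6*2 + 49) + 2)² = ((49 - 1*4 + 14 + 4)/(2 + 12 + 49) + 2)² = ((49 - 4 + 14 + 4)/63 + 2)² = ((1/63)*63 + 2)² = (1 + 2)² = 3² = 9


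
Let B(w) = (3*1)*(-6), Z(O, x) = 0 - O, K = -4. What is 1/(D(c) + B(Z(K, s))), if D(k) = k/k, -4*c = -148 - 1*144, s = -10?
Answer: -1/17 ≈ -0.058824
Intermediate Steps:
Z(O, x) = -O
B(w) = -18 (B(w) = 3*(-6) = -18)
c = 73 (c = -(-148 - 1*144)/4 = -(-148 - 144)/4 = -1/4*(-292) = 73)
D(k) = 1
1/(D(c) + B(Z(K, s))) = 1/(1 - 18) = 1/(-17) = -1/17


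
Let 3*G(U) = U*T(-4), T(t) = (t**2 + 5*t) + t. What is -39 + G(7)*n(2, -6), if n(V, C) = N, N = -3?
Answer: 17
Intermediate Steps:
T(t) = t**2 + 6*t
n(V, C) = -3
G(U) = -8*U/3 (G(U) = (U*(-4*(6 - 4)))/3 = (U*(-4*2))/3 = (U*(-8))/3 = (-8*U)/3 = -8*U/3)
-39 + G(7)*n(2, -6) = -39 - 8/3*7*(-3) = -39 - 56/3*(-3) = -39 + 56 = 17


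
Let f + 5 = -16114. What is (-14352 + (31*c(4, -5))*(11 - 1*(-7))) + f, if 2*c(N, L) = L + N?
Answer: -30750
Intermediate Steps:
c(N, L) = L/2 + N/2 (c(N, L) = (L + N)/2 = L/2 + N/2)
f = -16119 (f = -5 - 16114 = -16119)
(-14352 + (31*c(4, -5))*(11 - 1*(-7))) + f = (-14352 + (31*((½)*(-5) + (½)*4))*(11 - 1*(-7))) - 16119 = (-14352 + (31*(-5/2 + 2))*(11 + 7)) - 16119 = (-14352 + (31*(-½))*18) - 16119 = (-14352 - 31/2*18) - 16119 = (-14352 - 279) - 16119 = -14631 - 16119 = -30750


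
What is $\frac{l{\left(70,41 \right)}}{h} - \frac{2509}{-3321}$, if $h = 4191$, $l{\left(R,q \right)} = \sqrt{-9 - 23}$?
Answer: $\frac{2509}{3321} + \frac{4 i \sqrt{2}}{4191} \approx 0.7555 + 0.0013498 i$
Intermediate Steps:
$l{\left(R,q \right)} = 4 i \sqrt{2}$ ($l{\left(R,q \right)} = \sqrt{-32} = 4 i \sqrt{2}$)
$\frac{l{\left(70,41 \right)}}{h} - \frac{2509}{-3321} = \frac{4 i \sqrt{2}}{4191} - \frac{2509}{-3321} = 4 i \sqrt{2} \cdot \frac{1}{4191} - - \frac{2509}{3321} = \frac{4 i \sqrt{2}}{4191} + \frac{2509}{3321} = \frac{2509}{3321} + \frac{4 i \sqrt{2}}{4191}$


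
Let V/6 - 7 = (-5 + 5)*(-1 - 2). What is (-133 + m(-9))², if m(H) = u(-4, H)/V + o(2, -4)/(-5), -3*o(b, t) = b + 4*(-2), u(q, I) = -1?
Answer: 785064361/44100 ≈ 17802.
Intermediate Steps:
o(b, t) = 8/3 - b/3 (o(b, t) = -(b + 4*(-2))/3 = -(b - 8)/3 = -(-8 + b)/3 = 8/3 - b/3)
V = 42 (V = 42 + 6*((-5 + 5)*(-1 - 2)) = 42 + 6*(0*(-3)) = 42 + 6*0 = 42 + 0 = 42)
m(H) = -89/210 (m(H) = -1/42 + (8/3 - ⅓*2)/(-5) = -1*1/42 + (8/3 - ⅔)*(-⅕) = -1/42 + 2*(-⅕) = -1/42 - ⅖ = -89/210)
(-133 + m(-9))² = (-133 - 89/210)² = (-28019/210)² = 785064361/44100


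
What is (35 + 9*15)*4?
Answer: 680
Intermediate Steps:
(35 + 9*15)*4 = (35 + 135)*4 = 170*4 = 680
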